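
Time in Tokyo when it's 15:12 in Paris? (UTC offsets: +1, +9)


Time difference = UTC+9 - UTC+1 = +8 hours
New hour = (15 + 8) mod 24
= 23 mod 24 = 23
Minutes unchanged → 23:12

23:12


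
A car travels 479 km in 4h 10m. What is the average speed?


Distance: 479 km
Time: 4h 10m = 250 min = 250/60 = 25/6 hours
Speed = 479 ÷ (25/6) = 479 × 6 / 25 = 2874/25 ≈ 115.0 km/h

115.0 km/h


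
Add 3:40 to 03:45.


Start: 225 minutes from midnight
Add: 220 minutes
Total: 445 minutes
Hours: 445 ÷ 60 = 7 remainder 25

07:25


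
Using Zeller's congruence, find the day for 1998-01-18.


Sunday

Zeller's congruence:
q=18, m=13, k=97, j=19
h = (18 + ⌊13×14/5⌋ + 97 + ⌊97/4⌋ + ⌊19/4⌋ - 2×19) mod 7
= (18 + 36 + 97 + 24 + 4 - 38) mod 7
= 141 mod 7 = 1
h=1 → Sunday


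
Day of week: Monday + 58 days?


Wednesday

Start: Monday (index 0)
(0 + 58) mod 7
= 58 mod 7
= 2
Index 2 → Wednesday


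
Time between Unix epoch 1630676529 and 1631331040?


654511 seconds (181.8 hours / 7.58 days)

Difference = 1631331040 - 1630676529 = 654511 seconds
In hours: 654511 / 3600 ≈ 181.8
In days: 654511 / 86400 ≈ 7.58


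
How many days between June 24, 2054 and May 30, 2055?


340 days

From June 24, 2054 to May 30, 2055
Rest of June 2054: 30 - 24 = 6
Full months: July 31, August 31, September 30, October 31, November 30, December 31, January 31, February 2055 28, March 31, April 30
Days into May 2055: 30
Total = 6 + 31 + 31 + 30 + 31 + 30 + 31 + 31 + 28 + 31 + 30 + 30 = 340 days


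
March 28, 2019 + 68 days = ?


June 4, 2019

Start: March 28, 2019
Add 68 days
March 28 → April 1: 31 - 28 + 1 = 4 days (68 - 4 = 64 left)
April 1 → May 1: 30 - 1 + 1 = 30 days (64 - 30 = 34 left)
May 1 → June 1: 31 - 1 + 1 = 31 days (34 - 31 = 3 left)
June 1 + 3 = June 4, 2019


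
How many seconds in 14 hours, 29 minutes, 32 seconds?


Hours: 14 × 3600 = 50400
Minutes: 29 × 60 = 1740
Seconds: 32
Total = 50400 + 1740 + 32 = 52172

52172 seconds


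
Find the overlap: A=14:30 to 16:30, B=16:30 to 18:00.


Meeting A: 870-990 (in minutes from midnight)
Meeting B: 990-1080
Overlap start = max(870, 990) = 990
Overlap end = min(990, 1080) = 990
Overlap = max(0, 990 - 990) = 0 min

0 minutes


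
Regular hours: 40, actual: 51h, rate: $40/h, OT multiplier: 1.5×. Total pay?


Regular: 40h × $40 = $1600.00
Overtime: 51 - 40 = 11h
OT pay: 11h × $40 × 1.5 = $660.00
Total = $1600.00 + $660.00 = $2260.00

$2260.00


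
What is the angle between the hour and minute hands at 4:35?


Hour hand = 4×30 + 35×0.5 = 137.5°
Minute hand = 35×6 = 210°
Difference = |137.5 - 210| = 72.5°

72.5°


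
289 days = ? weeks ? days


41 weeks 2 days

Weeks: 289 ÷ 7 = 41 remainder 2


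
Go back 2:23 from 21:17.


Start: 1277 minutes from midnight
Subtract: 143 minutes
Remaining: 1277 - 143 = 1134
Hours: 18, Minutes: 54

18:54


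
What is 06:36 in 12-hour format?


Hour: 6
6 < 12 → AM

6:36 AM


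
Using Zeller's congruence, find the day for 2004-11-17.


Zeller's congruence:
q=17, m=11, k=4, j=20
h = (17 + ⌊13×12/5⌋ + 4 + ⌊4/4⌋ + ⌊20/4⌋ - 2×20) mod 7
= (17 + 31 + 4 + 1 + 5 - 40) mod 7
= 18 mod 7 = 4
h=4 → Wednesday

Wednesday


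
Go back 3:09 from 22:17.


Start: 1337 minutes from midnight
Subtract: 189 minutes
Remaining: 1337 - 189 = 1148
Hours: 19, Minutes: 8

19:08


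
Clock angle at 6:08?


136.0°

Hour hand = 6×30 + 8×0.5 = 184.0°
Minute hand = 8×6 = 48°
Difference = |184.0 - 48| = 136.0°


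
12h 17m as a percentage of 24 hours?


0.5118 (51.18%)

Total minutes: 12×60 + 17 = 737
Day = 24×60 = 1440 minutes
Fraction = 737/1440 ≈ 0.5118
As a percentage: 737/1440 × 100 ≈ 51.18%


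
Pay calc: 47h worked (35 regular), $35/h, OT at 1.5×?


Regular: 35h × $35 = $1225.00
Overtime: 47 - 35 = 12h
OT pay: 12h × $35 × 1.5 = $630.00
Total = $1225.00 + $630.00 = $1855.00

$1855.00


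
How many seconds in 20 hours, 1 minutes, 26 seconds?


Hours: 20 × 3600 = 72000
Minutes: 1 × 60 = 60
Seconds: 26
Total = 72000 + 60 + 26 = 72086

72086 seconds


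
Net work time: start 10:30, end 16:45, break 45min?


5h 30m (330 minutes)

Total time = (16×60+45) - (10×60+30)
= 1005 - 630 = 375 min
Minus break: 375 - 45 = 330 min
= 5h 30m


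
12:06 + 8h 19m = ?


Start: 726 minutes from midnight
Add: 499 minutes
Total: 1225 minutes
Hours: 1225 ÷ 60 = 20 remainder 25

20:25


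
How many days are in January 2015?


Month: January (month 1)
January has 31 days

31 days


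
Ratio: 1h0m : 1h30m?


Duration 1: 60 minutes
Duration 2: 90 minutes
Ratio = 60:90
GCD = 30
Simplified = 2:3
As a decimal: 2/3 ≈ 0.67

2:3 (0.67)


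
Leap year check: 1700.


Rules: divisible by 4 AND (not by 100 OR by 400)
1700 ÷ 4 = 425 exactly → divisible by 4
1700 ÷ 100 = 17 exactly → divisible by 100
1700 ÷ 400 = 4 remainder 100 → not divisible by 400
Divisible by 100 but not by 400 → not a leap year

No


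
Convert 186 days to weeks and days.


26 weeks 4 days

Weeks: 186 ÷ 7 = 26 remainder 4


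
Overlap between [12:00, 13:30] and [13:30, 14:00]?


Meeting A: 720-810 (in minutes from midnight)
Meeting B: 810-840
Overlap start = max(720, 810) = 810
Overlap end = min(810, 840) = 810
Overlap = max(0, 810 - 810) = 0 min

0 minutes


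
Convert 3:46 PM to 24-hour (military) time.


15:46

Input: 3:46 PM
PM: 3 + 12 = 15


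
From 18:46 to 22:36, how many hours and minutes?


3h 50m

End time in minutes: 22×60 + 36 = 1356
Start time in minutes: 18×60 + 46 = 1126
Difference = 1356 - 1126 = 230 minutes
= 3 hours 50 minutes


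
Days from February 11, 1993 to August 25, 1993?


From February 11, 1993 to August 25, 1993
Rest of February 1993: 28 - 11 = 17
Full months: March 31, April 30, May 31, June 30, July 31
Days into August 1993: 25
Total = 17 + 31 + 30 + 31 + 30 + 31 + 25 = 195 days

195 days


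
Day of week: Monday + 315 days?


Monday

Start: Monday (index 0)
(0 + 315) mod 7
= 315 mod 7
= 0
Index 0 → Monday


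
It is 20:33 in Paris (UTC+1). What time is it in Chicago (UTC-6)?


Time difference = UTC-6 - UTC+1 = -7 hours
New hour = (20 -7) mod 24
= 13 mod 24 = 13
Minutes unchanged → 13:33

13:33


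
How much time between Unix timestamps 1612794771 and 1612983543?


Difference = 1612983543 - 1612794771 = 188772 seconds
In hours: 188772 / 3600 ≈ 52.4
In days: 188772 / 86400 ≈ 2.18

188772 seconds (52.4 hours / 2.18 days)


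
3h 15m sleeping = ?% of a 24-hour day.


13.5%

Time: 195 minutes
Day: 1440 minutes
Percentage = (195/1440) × 100 ≈ 13.5%


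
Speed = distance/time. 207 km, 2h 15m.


92.0 km/h

Distance: 207 km
Time: 2h 15m = 135 min = 135/60 = 9/4 hours
Speed = 207 ÷ (9/4) = 207 × 4 / 9 = 828/9 = 92.0 km/h


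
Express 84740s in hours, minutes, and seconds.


Hours: 84740 ÷ 3600 = 23 remainder 1940
Minutes: 1940 ÷ 60 = 32 remainder 20
Seconds: 20

23h 32m 20s


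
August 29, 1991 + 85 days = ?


November 22, 1991

Start: August 29, 1991
Add 85 days
August 29 → September 1: 31 - 29 + 1 = 3 days (85 - 3 = 82 left)
September 1 → October 1: 30 - 1 + 1 = 30 days (82 - 30 = 52 left)
October 1 → November 1: 31 - 1 + 1 = 31 days (52 - 31 = 21 left)
November 1 + 21 = November 22, 1991


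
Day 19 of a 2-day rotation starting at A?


Shift A

Shifts: A, B
Start: A (index 0)
Day 19: (0 + 19 - 1) mod 2
= 18 mod 2
= 0
Index 0 → shift A


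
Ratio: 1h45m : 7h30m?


Duration 1: 105 minutes
Duration 2: 450 minutes
Ratio = 105:450
GCD = 15
Simplified = 7:30
As a decimal: 7/30 ≈ 0.23

7:30 (0.23)


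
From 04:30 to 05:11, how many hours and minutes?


0h 41m

End time in minutes: 5×60 + 11 = 311
Start time in minutes: 4×60 + 30 = 270
Difference = 311 - 270 = 41 minutes
= 0 hours 41 minutes


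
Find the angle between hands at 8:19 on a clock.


Hour hand = 8×30 + 19×0.5 = 249.5°
Minute hand = 19×6 = 114°
Difference = |249.5 - 114| = 135.5°

135.5°


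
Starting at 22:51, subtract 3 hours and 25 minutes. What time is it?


19:26

Start: 1371 minutes from midnight
Subtract: 205 minutes
Remaining: 1371 - 205 = 1166
Hours: 19, Minutes: 26


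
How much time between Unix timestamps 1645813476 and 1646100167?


Difference = 1646100167 - 1645813476 = 286691 seconds
In hours: 286691 / 3600 ≈ 79.6
In days: 286691 / 86400 ≈ 3.32

286691 seconds (79.6 hours / 3.32 days)


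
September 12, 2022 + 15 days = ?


September 27, 2022

Start: September 12, 2022
Add 15 days
September 12 + 15 = September 27, 2022


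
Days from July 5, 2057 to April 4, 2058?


From July 5, 2057 to April 4, 2058
Rest of July 2057: 31 - 5 = 26
Full months: August 31, September 30, October 31, November 30, December 31, January 31, February 2058 28, March 31
Days into April 2058: 4
Total = 26 + 31 + 30 + 31 + 30 + 31 + 31 + 28 + 31 + 4 = 273 days

273 days


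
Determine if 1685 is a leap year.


No

Rules: divisible by 4 AND (not by 100 OR by 400)
1685 ÷ 4 = 421 remainder 1 → not divisible by 4
Not divisible by 4 → not a leap year


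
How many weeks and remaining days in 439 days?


Weeks: 439 ÷ 7 = 62 remainder 5

62 weeks 5 days


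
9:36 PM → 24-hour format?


21:36

Input: 9:36 PM
PM: 9 + 12 = 21


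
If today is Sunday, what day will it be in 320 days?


Friday

Start: Sunday (index 6)
(6 + 320) mod 7
= 326 mod 7
= 4
Index 4 → Friday


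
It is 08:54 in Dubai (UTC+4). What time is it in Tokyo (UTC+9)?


13:54

Time difference = UTC+9 - UTC+4 = +5 hours
New hour = (8 + 5) mod 24
= 13 mod 24 = 13
Minutes unchanged → 13:54


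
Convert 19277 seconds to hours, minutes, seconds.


Hours: 19277 ÷ 3600 = 5 remainder 1277
Minutes: 1277 ÷ 60 = 21 remainder 17
Seconds: 17

5h 21m 17s


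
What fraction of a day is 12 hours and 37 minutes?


Total minutes: 12×60 + 37 = 757
Day = 24×60 = 1440 minutes
Fraction = 757/1440 ≈ 0.5257
As a percentage: 757/1440 × 100 ≈ 52.57%

0.5257 (52.57%)


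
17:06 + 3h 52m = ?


20:58

Start: 1026 minutes from midnight
Add: 232 minutes
Total: 1258 minutes
Hours: 1258 ÷ 60 = 20 remainder 58


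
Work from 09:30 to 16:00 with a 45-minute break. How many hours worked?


5h 45m (345 minutes)

Total time = (16×60+0) - (9×60+30)
= 960 - 570 = 390 min
Minus break: 390 - 45 = 345 min
= 5h 45m


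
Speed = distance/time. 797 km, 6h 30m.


Distance: 797 km
Time: 6h 30m = 390 min = 390/60 = 13/2 hours
Speed = 797 ÷ (13/2) = 797 × 2 / 13 = 1594/13 ≈ 122.6 km/h

122.6 km/h


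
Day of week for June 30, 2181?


Zeller's congruence:
q=30, m=6, k=81, j=21
h = (30 + ⌊13×7/5⌋ + 81 + ⌊81/4⌋ + ⌊21/4⌋ - 2×21) mod 7
= (30 + 18 + 81 + 20 + 5 - 42) mod 7
= 112 mod 7 = 0
h=0 → Saturday

Saturday


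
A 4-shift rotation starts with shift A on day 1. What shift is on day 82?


Shifts: A, B, C, D
Start: A (index 0)
Day 82: (0 + 82 - 1) mod 4
= 81 mod 4
= 1
Index 1 → shift B

Shift B


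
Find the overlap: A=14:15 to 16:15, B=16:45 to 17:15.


Meeting A: 855-975 (in minutes from midnight)
Meeting B: 1005-1035
Overlap start = max(855, 1005) = 1005
Overlap end = min(975, 1035) = 975
Overlap = max(0, 975 - 1005) = 0 min

0 minutes


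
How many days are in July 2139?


Month: July (month 7)
July has 31 days

31 days


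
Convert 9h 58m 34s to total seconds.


Hours: 9 × 3600 = 32400
Minutes: 58 × 60 = 3480
Seconds: 34
Total = 32400 + 3480 + 34 = 35914

35914 seconds


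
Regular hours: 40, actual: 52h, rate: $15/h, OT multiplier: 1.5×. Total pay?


Regular: 40h × $15 = $600.00
Overtime: 52 - 40 = 12h
OT pay: 12h × $15 × 1.5 = $270.00
Total = $600.00 + $270.00 = $870.00

$870.00


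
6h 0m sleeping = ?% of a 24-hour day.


Time: 360 minutes
Day: 1440 minutes
Percentage = (360/1440) × 100 = 25.0%

25.0%


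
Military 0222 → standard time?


2:22 AM

Hour: 2
2 < 12 → AM


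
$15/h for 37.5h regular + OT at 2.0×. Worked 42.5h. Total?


Regular: 37.5h × $15 = $562.50
Overtime: 42.5 - 37.5 = 5.0h
OT pay: 5.0h × $15 × 2.0 = $150.00
Total = $562.50 + $150.00 = $712.50

$712.50


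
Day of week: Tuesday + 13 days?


Start: Tuesday (index 1)
(1 + 13) mod 7
= 14 mod 7
= 0
Index 0 → Monday

Monday


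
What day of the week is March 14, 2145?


Zeller's congruence:
q=14, m=3, k=45, j=21
h = (14 + ⌊13×4/5⌋ + 45 + ⌊45/4⌋ + ⌊21/4⌋ - 2×21) mod 7
= (14 + 10 + 45 + 11 + 5 - 42) mod 7
= 43 mod 7 = 1
h=1 → Sunday

Sunday


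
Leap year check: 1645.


No

Rules: divisible by 4 AND (not by 100 OR by 400)
1645 ÷ 4 = 411 remainder 1 → not divisible by 4
Not divisible by 4 → not a leap year


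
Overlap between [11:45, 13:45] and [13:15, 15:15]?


30 minutes

Meeting A: 705-825 (in minutes from midnight)
Meeting B: 795-915
Overlap start = max(705, 795) = 795
Overlap end = min(825, 915) = 825
Overlap = max(0, 825 - 795) = 30 min


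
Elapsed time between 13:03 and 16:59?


End time in minutes: 16×60 + 59 = 1019
Start time in minutes: 13×60 + 3 = 783
Difference = 1019 - 783 = 236 minutes
= 3 hours 56 minutes

3h 56m


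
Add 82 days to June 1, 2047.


August 22, 2047

Start: June 1, 2047
Add 82 days
June 1 → July 1: 30 - 1 + 1 = 30 days (82 - 30 = 52 left)
July 1 → August 1: 31 - 1 + 1 = 31 days (52 - 31 = 21 left)
August 1 + 21 = August 22, 2047


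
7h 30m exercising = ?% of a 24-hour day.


Time: 450 minutes
Day: 1440 minutes
Percentage = (450/1440) × 100 ≈ 31.3%

31.3%


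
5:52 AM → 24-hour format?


Input: 5:52 AM
AM hour stays: 5

05:52


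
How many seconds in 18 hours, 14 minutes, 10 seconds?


65650 seconds

Hours: 18 × 3600 = 64800
Minutes: 14 × 60 = 840
Seconds: 10
Total = 64800 + 840 + 10 = 65650


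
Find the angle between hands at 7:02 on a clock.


Hour hand = 7×30 + 2×0.5 = 211.0°
Minute hand = 2×6 = 12°
Difference = |211.0 - 12| = 199.0°
Since > 180°: 360 - 199.0 = 161.0°

161.0°


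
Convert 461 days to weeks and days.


65 weeks 6 days

Weeks: 461 ÷ 7 = 65 remainder 6


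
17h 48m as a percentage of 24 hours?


0.7417 (74.17%)

Total minutes: 17×60 + 48 = 1068
Day = 24×60 = 1440 minutes
Fraction = 1068/1440 ≈ 0.7417
As a percentage: 1068/1440 × 100 ≈ 74.17%


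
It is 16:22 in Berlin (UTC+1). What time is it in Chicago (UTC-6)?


Time difference = UTC-6 - UTC+1 = -7 hours
New hour = (16 -7) mod 24
= 9 mod 24 = 9
Minutes unchanged → 09:22

09:22


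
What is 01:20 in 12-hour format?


Hour: 1
1 < 12 → AM

1:20 AM


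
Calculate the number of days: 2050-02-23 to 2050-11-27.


From February 23, 2050 to November 27, 2050
Rest of February 2050: 28 - 23 = 5
Full months: March 31, April 30, May 31, June 30, July 31, August 31, September 30, October 31
Days into November 2050: 27
Total = 5 + 31 + 30 + 31 + 30 + 31 + 31 + 30 + 31 + 27 = 277 days

277 days


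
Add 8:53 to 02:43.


Start: 163 minutes from midnight
Add: 533 minutes
Total: 696 minutes
Hours: 696 ÷ 60 = 11 remainder 36

11:36


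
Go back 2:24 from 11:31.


Start: 691 minutes from midnight
Subtract: 144 minutes
Remaining: 691 - 144 = 547
Hours: 9, Minutes: 7

09:07


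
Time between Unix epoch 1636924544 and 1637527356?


602812 seconds (167.4 hours / 6.98 days)

Difference = 1637527356 - 1636924544 = 602812 seconds
In hours: 602812 / 3600 ≈ 167.4
In days: 602812 / 86400 ≈ 6.98


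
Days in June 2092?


Month: June (month 6)
June has 30 days

30 days


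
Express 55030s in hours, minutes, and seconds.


15h 17m 10s

Hours: 55030 ÷ 3600 = 15 remainder 1030
Minutes: 1030 ÷ 60 = 17 remainder 10
Seconds: 10


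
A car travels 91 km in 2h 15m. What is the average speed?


40.4 km/h

Distance: 91 km
Time: 2h 15m = 135 min = 135/60 = 9/4 hours
Speed = 91 ÷ (9/4) = 91 × 4 / 9 = 364/9 ≈ 40.4 km/h


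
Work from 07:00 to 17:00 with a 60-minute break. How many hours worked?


Total time = (17×60+0) - (7×60+0)
= 1020 - 420 = 600 min
Minus break: 600 - 60 = 540 min
= 9h 0m

9h 0m (540 minutes)


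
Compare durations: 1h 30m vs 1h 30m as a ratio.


1:1 (1.00)

Duration 1: 90 minutes
Duration 2: 90 minutes
Ratio = 90:90
GCD = 90
Simplified = 1:1
As a decimal: 1/1 = 1.00


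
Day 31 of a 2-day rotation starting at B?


Shifts: A, B
Start: B (index 1)
Day 31: (1 + 31 - 1) mod 2
= 31 mod 2
= 1
Index 1 → shift B

Shift B


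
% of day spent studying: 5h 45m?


Time: 345 minutes
Day: 1440 minutes
Percentage = (345/1440) × 100 ≈ 24.0%

24.0%


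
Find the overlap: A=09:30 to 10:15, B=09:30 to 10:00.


Meeting A: 570-615 (in minutes from midnight)
Meeting B: 570-600
Overlap start = max(570, 570) = 570
Overlap end = min(615, 600) = 600
Overlap = max(0, 600 - 570) = 30 min

30 minutes


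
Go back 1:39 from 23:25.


21:46

Start: 1405 minutes from midnight
Subtract: 99 minutes
Remaining: 1405 - 99 = 1306
Hours: 21, Minutes: 46


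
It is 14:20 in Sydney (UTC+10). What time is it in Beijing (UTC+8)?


12:20

Time difference = UTC+8 - UTC+10 = -2 hours
New hour = (14 -2) mod 24
= 12 mod 24 = 12
Minutes unchanged → 12:20


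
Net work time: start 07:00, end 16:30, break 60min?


Total time = (16×60+30) - (7×60+0)
= 990 - 420 = 570 min
Minus break: 570 - 60 = 510 min
= 8h 30m

8h 30m (510 minutes)


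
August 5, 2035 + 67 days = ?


October 11, 2035

Start: August 5, 2035
Add 67 days
August 5 → September 1: 31 - 5 + 1 = 27 days (67 - 27 = 40 left)
September 1 → October 1: 30 - 1 + 1 = 30 days (40 - 30 = 10 left)
October 1 + 10 = October 11, 2035


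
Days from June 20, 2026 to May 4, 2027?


From June 20, 2026 to May 4, 2027
Rest of June 2026: 30 - 20 = 10
Full months: July 31, August 31, September 30, October 31, November 30, December 31, January 31, February 2027 28, March 31, April 30
Days into May 2027: 4
Total = 10 + 31 + 31 + 30 + 31 + 30 + 31 + 31 + 28 + 31 + 30 + 4 = 318 days

318 days


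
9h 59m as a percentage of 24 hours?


0.4160 (41.60%)

Total minutes: 9×60 + 59 = 599
Day = 24×60 = 1440 minutes
Fraction = 599/1440 ≈ 0.4160
As a percentage: 599/1440 × 100 ≈ 41.60%


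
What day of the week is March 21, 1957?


Thursday

Zeller's congruence:
q=21, m=3, k=57, j=19
h = (21 + ⌊13×4/5⌋ + 57 + ⌊57/4⌋ + ⌊19/4⌋ - 2×19) mod 7
= (21 + 10 + 57 + 14 + 4 - 38) mod 7
= 68 mod 7 = 5
h=5 → Thursday


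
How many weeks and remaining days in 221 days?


31 weeks 4 days

Weeks: 221 ÷ 7 = 31 remainder 4


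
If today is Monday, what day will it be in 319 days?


Start: Monday (index 0)
(0 + 319) mod 7
= 319 mod 7
= 4
Index 4 → Friday

Friday


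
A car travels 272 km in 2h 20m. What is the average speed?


Distance: 272 km
Time: 2h 20m = 140 min = 140/60 = 7/3 hours
Speed = 272 ÷ (7/3) = 272 × 3 / 7 = 816/7 ≈ 116.6 km/h

116.6 km/h


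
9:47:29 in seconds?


Hours: 9 × 3600 = 32400
Minutes: 47 × 60 = 2820
Seconds: 29
Total = 32400 + 2820 + 29 = 35249

35249 seconds


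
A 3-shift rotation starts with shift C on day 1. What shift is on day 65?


Shift A

Shifts: A, B, C
Start: C (index 2)
Day 65: (2 + 65 - 1) mod 3
= 66 mod 3
= 0
Index 0 → shift A


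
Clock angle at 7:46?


43.0°

Hour hand = 7×30 + 46×0.5 = 233.0°
Minute hand = 46×6 = 276°
Difference = |233.0 - 276| = 43.0°


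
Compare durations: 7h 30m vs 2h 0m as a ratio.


15:4 (3.75)

Duration 1: 450 minutes
Duration 2: 120 minutes
Ratio = 450:120
GCD = 30
Simplified = 15:4
As a decimal: 15/4 = 3.75


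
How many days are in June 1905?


30 days

Month: June (month 6)
June has 30 days


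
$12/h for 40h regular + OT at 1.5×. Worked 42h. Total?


$516.00

Regular: 40h × $12 = $480.00
Overtime: 42 - 40 = 2h
OT pay: 2h × $12 × 1.5 = $36.00
Total = $480.00 + $36.00 = $516.00


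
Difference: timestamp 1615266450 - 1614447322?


Difference = 1615266450 - 1614447322 = 819128 seconds
In hours: 819128 / 3600 ≈ 227.5
In days: 819128 / 86400 ≈ 9.48

819128 seconds (227.5 hours / 9.48 days)


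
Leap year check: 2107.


Rules: divisible by 4 AND (not by 100 OR by 400)
2107 ÷ 4 = 526 remainder 3 → not divisible by 4
Not divisible by 4 → not a leap year

No


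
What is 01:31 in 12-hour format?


1:31 AM

Hour: 1
1 < 12 → AM


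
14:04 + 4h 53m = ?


Start: 844 minutes from midnight
Add: 293 minutes
Total: 1137 minutes
Hours: 1137 ÷ 60 = 18 remainder 57

18:57


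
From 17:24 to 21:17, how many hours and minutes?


End time in minutes: 21×60 + 17 = 1277
Start time in minutes: 17×60 + 24 = 1044
Difference = 1277 - 1044 = 233 minutes
= 3 hours 53 minutes

3h 53m


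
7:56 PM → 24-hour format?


19:56

Input: 7:56 PM
PM: 7 + 12 = 19


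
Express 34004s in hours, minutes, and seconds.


9h 26m 44s

Hours: 34004 ÷ 3600 = 9 remainder 1604
Minutes: 1604 ÷ 60 = 26 remainder 44
Seconds: 44


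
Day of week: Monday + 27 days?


Sunday

Start: Monday (index 0)
(0 + 27) mod 7
= 27 mod 7
= 6
Index 6 → Sunday


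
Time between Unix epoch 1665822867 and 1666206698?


383831 seconds (106.6 hours / 4.44 days)

Difference = 1666206698 - 1665822867 = 383831 seconds
In hours: 383831 / 3600 ≈ 106.6
In days: 383831 / 86400 ≈ 4.44


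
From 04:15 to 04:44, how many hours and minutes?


End time in minutes: 4×60 + 44 = 284
Start time in minutes: 4×60 + 15 = 255
Difference = 284 - 255 = 29 minutes
= 0 hours 29 minutes

0h 29m


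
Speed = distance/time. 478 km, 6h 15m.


76.5 km/h

Distance: 478 km
Time: 6h 15m = 375 min = 375/60 = 25/4 hours
Speed = 478 ÷ (25/4) = 478 × 4 / 25 = 1912/25 ≈ 76.5 km/h


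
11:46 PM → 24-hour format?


Input: 11:46 PM
PM: 11 + 12 = 23

23:46


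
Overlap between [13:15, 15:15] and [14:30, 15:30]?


45 minutes

Meeting A: 795-915 (in minutes from midnight)
Meeting B: 870-930
Overlap start = max(795, 870) = 870
Overlap end = min(915, 930) = 915
Overlap = max(0, 915 - 870) = 45 min


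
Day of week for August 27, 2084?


Sunday

Zeller's congruence:
q=27, m=8, k=84, j=20
h = (27 + ⌊13×9/5⌋ + 84 + ⌊84/4⌋ + ⌊20/4⌋ - 2×20) mod 7
= (27 + 23 + 84 + 21 + 5 - 40) mod 7
= 120 mod 7 = 1
h=1 → Sunday


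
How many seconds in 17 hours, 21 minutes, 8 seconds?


Hours: 17 × 3600 = 61200
Minutes: 21 × 60 = 1260
Seconds: 8
Total = 61200 + 1260 + 8 = 62468

62468 seconds


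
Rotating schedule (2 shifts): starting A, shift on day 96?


Shift B

Shifts: A, B
Start: A (index 0)
Day 96: (0 + 96 - 1) mod 2
= 95 mod 2
= 1
Index 1 → shift B


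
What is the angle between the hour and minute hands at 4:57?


Hour hand = 4×30 + 57×0.5 = 148.5°
Minute hand = 57×6 = 342°
Difference = |148.5 - 342| = 193.5°
Since > 180°: 360 - 193.5 = 166.5°

166.5°


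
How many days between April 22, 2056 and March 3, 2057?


315 days

From April 22, 2056 to March 3, 2057
Rest of April 2056: 30 - 22 = 8
Full months: May 31, June 30, July 31, August 31, September 30, October 31, November 30, December 31, January 31, February 2057 28
Days into March 2057: 3
Total = 8 + 31 + 30 + 31 + 31 + 30 + 31 + 30 + 31 + 31 + 28 + 3 = 315 days


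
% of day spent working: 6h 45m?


28.1%

Time: 405 minutes
Day: 1440 minutes
Percentage = (405/1440) × 100 ≈ 28.1%


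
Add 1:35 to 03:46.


Start: 226 minutes from midnight
Add: 95 minutes
Total: 321 minutes
Hours: 321 ÷ 60 = 5 remainder 21

05:21


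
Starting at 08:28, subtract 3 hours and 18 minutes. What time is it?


05:10

Start: 508 minutes from midnight
Subtract: 198 minutes
Remaining: 508 - 198 = 310
Hours: 5, Minutes: 10


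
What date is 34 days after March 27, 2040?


Start: March 27, 2040
Add 34 days
March 27 → April 1: 31 - 27 + 1 = 5 days (34 - 5 = 29 left)
April 1 + 29 = April 30, 2040

April 30, 2040


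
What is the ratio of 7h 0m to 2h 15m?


Duration 1: 420 minutes
Duration 2: 135 minutes
Ratio = 420:135
GCD = 15
Simplified = 28:9
As a decimal: 28/9 ≈ 3.11

28:9 (3.11)


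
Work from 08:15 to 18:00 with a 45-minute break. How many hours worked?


Total time = (18×60+0) - (8×60+15)
= 1080 - 495 = 585 min
Minus break: 585 - 45 = 540 min
= 9h 0m

9h 0m (540 minutes)


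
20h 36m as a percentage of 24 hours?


0.8583 (85.83%)

Total minutes: 20×60 + 36 = 1236
Day = 24×60 = 1440 minutes
Fraction = 1236/1440 ≈ 0.8583
As a percentage: 1236/1440 × 100 ≈ 85.83%


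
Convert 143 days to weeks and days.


20 weeks 3 days

Weeks: 143 ÷ 7 = 20 remainder 3


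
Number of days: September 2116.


Month: September (month 9)
September has 30 days

30 days


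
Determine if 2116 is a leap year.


Rules: divisible by 4 AND (not by 100 OR by 400)
2116 ÷ 4 = 529 exactly → divisible by 4
2116 ÷ 100 = 21 remainder 16 → not divisible by 100
Divisible by 4 but not by 100 → leap year

Yes


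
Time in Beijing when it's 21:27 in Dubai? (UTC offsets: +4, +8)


01:27 (next day)

Time difference = UTC+8 - UTC+4 = +4 hours
New hour = (21 + 4) mod 24
= 25 mod 24 = 1
Minutes unchanged → 01:27; 25 ≥ 24 → next day


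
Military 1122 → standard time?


11:22 AM

Hour: 11
11 < 12 → AM


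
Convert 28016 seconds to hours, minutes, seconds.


Hours: 28016 ÷ 3600 = 7 remainder 2816
Minutes: 2816 ÷ 60 = 46 remainder 56
Seconds: 56

7h 46m 56s


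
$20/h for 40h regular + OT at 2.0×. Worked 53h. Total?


Regular: 40h × $20 = $800.00
Overtime: 53 - 40 = 13h
OT pay: 13h × $20 × 2.0 = $520.00
Total = $800.00 + $520.00 = $1320.00

$1320.00


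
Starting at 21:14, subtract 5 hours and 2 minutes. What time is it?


Start: 1274 minutes from midnight
Subtract: 302 minutes
Remaining: 1274 - 302 = 972
Hours: 16, Minutes: 12

16:12


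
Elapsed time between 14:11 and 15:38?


End time in minutes: 15×60 + 38 = 938
Start time in minutes: 14×60 + 11 = 851
Difference = 938 - 851 = 87 minutes
= 1 hours 27 minutes

1h 27m


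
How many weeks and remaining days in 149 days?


21 weeks 2 days

Weeks: 149 ÷ 7 = 21 remainder 2


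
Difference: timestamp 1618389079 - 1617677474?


Difference = 1618389079 - 1617677474 = 711605 seconds
In hours: 711605 / 3600 ≈ 197.7
In days: 711605 / 86400 ≈ 8.24

711605 seconds (197.7 hours / 8.24 days)


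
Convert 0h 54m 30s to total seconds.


3270 seconds

Hours: 0 × 3600 = 0
Minutes: 54 × 60 = 3240
Seconds: 30
Total = 0 + 3240 + 30 = 3270


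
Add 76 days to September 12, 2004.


November 27, 2004

Start: September 12, 2004
Add 76 days
September 12 → October 1: 30 - 12 + 1 = 19 days (76 - 19 = 57 left)
October 1 → November 1: 31 - 1 + 1 = 31 days (57 - 31 = 26 left)
November 1 + 26 = November 27, 2004


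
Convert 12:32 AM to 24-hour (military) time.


Input: 12:32 AM
12 AM → 00 (midnight)

00:32


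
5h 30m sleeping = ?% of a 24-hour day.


22.9%

Time: 330 minutes
Day: 1440 minutes
Percentage = (330/1440) × 100 ≈ 22.9%


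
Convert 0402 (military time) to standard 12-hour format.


4:02 AM

Hour: 4
4 < 12 → AM


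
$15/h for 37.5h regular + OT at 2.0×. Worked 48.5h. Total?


Regular: 37.5h × $15 = $562.50
Overtime: 48.5 - 37.5 = 11.0h
OT pay: 11.0h × $15 × 2.0 = $330.00
Total = $562.50 + $330.00 = $892.50

$892.50


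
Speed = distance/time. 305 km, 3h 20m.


Distance: 305 km
Time: 3h 20m = 200 min = 200/60 = 10/3 hours
Speed = 305 ÷ (10/3) = 305 × 3 / 10 = 915/10 = 91.5 km/h

91.5 km/h


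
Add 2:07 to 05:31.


07:38

Start: 331 minutes from midnight
Add: 127 minutes
Total: 458 minutes
Hours: 458 ÷ 60 = 7 remainder 38


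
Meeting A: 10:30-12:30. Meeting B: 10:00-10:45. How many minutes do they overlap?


Meeting A: 630-750 (in minutes from midnight)
Meeting B: 600-645
Overlap start = max(630, 600) = 630
Overlap end = min(750, 645) = 645
Overlap = max(0, 645 - 630) = 15 min

15 minutes


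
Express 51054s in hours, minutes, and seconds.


14h 10m 54s

Hours: 51054 ÷ 3600 = 14 remainder 654
Minutes: 654 ÷ 60 = 10 remainder 54
Seconds: 54


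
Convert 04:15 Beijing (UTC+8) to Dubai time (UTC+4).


00:15

Time difference = UTC+4 - UTC+8 = -4 hours
New hour = (4 -4) mod 24
= 0 mod 24 = 0
Minutes unchanged → 00:15


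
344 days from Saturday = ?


Sunday

Start: Saturday (index 5)
(5 + 344) mod 7
= 349 mod 7
= 6
Index 6 → Sunday


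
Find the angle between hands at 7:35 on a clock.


17.5°

Hour hand = 7×30 + 35×0.5 = 227.5°
Minute hand = 35×6 = 210°
Difference = |227.5 - 210| = 17.5°


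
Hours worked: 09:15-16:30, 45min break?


6h 30m (390 minutes)

Total time = (16×60+30) - (9×60+15)
= 990 - 555 = 435 min
Minus break: 435 - 45 = 390 min
= 6h 30m


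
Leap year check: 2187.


Rules: divisible by 4 AND (not by 100 OR by 400)
2187 ÷ 4 = 546 remainder 3 → not divisible by 4
Not divisible by 4 → not a leap year

No


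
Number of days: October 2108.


Month: October (month 10)
October has 31 days

31 days


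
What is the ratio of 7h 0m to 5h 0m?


Duration 1: 420 minutes
Duration 2: 300 minutes
Ratio = 420:300
GCD = 60
Simplified = 7:5
As a decimal: 7/5 = 1.40

7:5 (1.40)


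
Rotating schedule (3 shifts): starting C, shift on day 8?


Shift A

Shifts: A, B, C
Start: C (index 2)
Day 8: (2 + 8 - 1) mod 3
= 9 mod 3
= 0
Index 0 → shift A


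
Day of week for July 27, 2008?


Zeller's congruence:
q=27, m=7, k=8, j=20
h = (27 + ⌊13×8/5⌋ + 8 + ⌊8/4⌋ + ⌊20/4⌋ - 2×20) mod 7
= (27 + 20 + 8 + 2 + 5 - 40) mod 7
= 22 mod 7 = 1
h=1 → Sunday

Sunday


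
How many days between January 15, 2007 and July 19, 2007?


From January 15, 2007 to July 19, 2007
Rest of January 2007: 31 - 15 = 16
Full months: February 2007 28, March 31, April 30, May 31, June 30
Days into July 2007: 19
Total = 16 + 28 + 31 + 30 + 31 + 30 + 19 = 185 days

185 days


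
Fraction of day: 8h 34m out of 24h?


Total minutes: 8×60 + 34 = 514
Day = 24×60 = 1440 minutes
Fraction = 514/1440 ≈ 0.3569
As a percentage: 514/1440 × 100 ≈ 35.69%

0.3569 (35.69%)


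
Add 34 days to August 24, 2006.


September 27, 2006

Start: August 24, 2006
Add 34 days
August 24 → September 1: 31 - 24 + 1 = 8 days (34 - 8 = 26 left)
September 1 + 26 = September 27, 2006


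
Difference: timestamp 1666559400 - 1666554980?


Difference = 1666559400 - 1666554980 = 4420 seconds
In hours: 4420 / 3600 ≈ 1.2
In days: 4420 / 86400 ≈ 0.05

4420 seconds (1.2 hours / 0.05 days)


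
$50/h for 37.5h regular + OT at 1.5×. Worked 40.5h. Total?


Regular: 37.5h × $50 = $1875.00
Overtime: 40.5 - 37.5 = 3.0h
OT pay: 3.0h × $50 × 1.5 = $225.00
Total = $1875.00 + $225.00 = $2100.00

$2100.00


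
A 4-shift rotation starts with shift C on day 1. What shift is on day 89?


Shift C

Shifts: A, B, C, D
Start: C (index 2)
Day 89: (2 + 89 - 1) mod 4
= 90 mod 4
= 2
Index 2 → shift C


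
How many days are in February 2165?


28 days

Month: February (month 2)
February: 28 or 29 (leap year)
2165 leap year? No


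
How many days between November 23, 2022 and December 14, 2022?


From November 23, 2022 to December 14, 2022
Rest of November 2022: 30 - 23 = 7
Days into December 2022: 14
Total = 7 + 14 = 21 days

21 days


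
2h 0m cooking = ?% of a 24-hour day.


Time: 120 minutes
Day: 1440 minutes
Percentage = (120/1440) × 100 ≈ 8.3%

8.3%


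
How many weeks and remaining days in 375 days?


Weeks: 375 ÷ 7 = 53 remainder 4

53 weeks 4 days


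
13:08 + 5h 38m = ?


18:46

Start: 788 minutes from midnight
Add: 338 minutes
Total: 1126 minutes
Hours: 1126 ÷ 60 = 18 remainder 46


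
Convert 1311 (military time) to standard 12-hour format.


1:11 PM

Hour: 13
13 - 12 = 1 → PM


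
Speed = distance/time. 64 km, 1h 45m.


Distance: 64 km
Time: 1h 45m = 105 min = 105/60 = 7/4 hours
Speed = 64 ÷ (7/4) = 64 × 4 / 7 = 256/7 ≈ 36.6 km/h

36.6 km/h


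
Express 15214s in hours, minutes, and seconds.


Hours: 15214 ÷ 3600 = 4 remainder 814
Minutes: 814 ÷ 60 = 13 remainder 34
Seconds: 34

4h 13m 34s


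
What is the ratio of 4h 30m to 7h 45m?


18:31 (0.58)

Duration 1: 270 minutes
Duration 2: 465 minutes
Ratio = 270:465
GCD = 15
Simplified = 18:31
As a decimal: 18/31 ≈ 0.58


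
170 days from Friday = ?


Start: Friday (index 4)
(4 + 170) mod 7
= 174 mod 7
= 6
Index 6 → Sunday

Sunday


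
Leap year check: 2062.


No

Rules: divisible by 4 AND (not by 100 OR by 400)
2062 ÷ 4 = 515 remainder 2 → not divisible by 4
Not divisible by 4 → not a leap year


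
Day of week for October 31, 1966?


Zeller's congruence:
q=31, m=10, k=66, j=19
h = (31 + ⌊13×11/5⌋ + 66 + ⌊66/4⌋ + ⌊19/4⌋ - 2×19) mod 7
= (31 + 28 + 66 + 16 + 4 - 38) mod 7
= 107 mod 7 = 2
h=2 → Monday

Monday


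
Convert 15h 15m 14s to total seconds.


54914 seconds

Hours: 15 × 3600 = 54000
Minutes: 15 × 60 = 900
Seconds: 14
Total = 54000 + 900 + 14 = 54914


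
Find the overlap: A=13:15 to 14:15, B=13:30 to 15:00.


45 minutes

Meeting A: 795-855 (in minutes from midnight)
Meeting B: 810-900
Overlap start = max(795, 810) = 810
Overlap end = min(855, 900) = 855
Overlap = max(0, 855 - 810) = 45 min


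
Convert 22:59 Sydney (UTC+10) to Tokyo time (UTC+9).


Time difference = UTC+9 - UTC+10 = -1 hours
New hour = (22 -1) mod 24
= 21 mod 24 = 21
Minutes unchanged → 21:59

21:59


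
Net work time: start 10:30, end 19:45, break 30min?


Total time = (19×60+45) - (10×60+30)
= 1185 - 630 = 555 min
Minus break: 555 - 30 = 525 min
= 8h 45m

8h 45m (525 minutes)


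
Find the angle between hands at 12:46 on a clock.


Hour hand (12 ≡ 0 on the dial): 0×30 + 46×0.5 = 23.0°
Minute hand = 46×6 = 276°
Difference = |23.0 - 276| = 253.0°
Since > 180°: 360 - 253.0 = 107.0°

107.0°


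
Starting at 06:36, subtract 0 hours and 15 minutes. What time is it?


Start: 396 minutes from midnight
Subtract: 15 minutes
Remaining: 396 - 15 = 381
Hours: 6, Minutes: 21

06:21


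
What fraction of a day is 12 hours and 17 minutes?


Total minutes: 12×60 + 17 = 737
Day = 24×60 = 1440 minutes
Fraction = 737/1440 ≈ 0.5118
As a percentage: 737/1440 × 100 ≈ 51.18%

0.5118 (51.18%)


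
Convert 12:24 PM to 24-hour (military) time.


12:24

Input: 12:24 PM
12 PM → 12 (noon)


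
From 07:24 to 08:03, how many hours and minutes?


0h 39m

End time in minutes: 8×60 + 3 = 483
Start time in minutes: 7×60 + 24 = 444
Difference = 483 - 444 = 39 minutes
= 0 hours 39 minutes


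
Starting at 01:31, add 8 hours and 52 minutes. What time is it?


Start: 91 minutes from midnight
Add: 532 minutes
Total: 623 minutes
Hours: 623 ÷ 60 = 10 remainder 23

10:23


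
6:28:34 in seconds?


Hours: 6 × 3600 = 21600
Minutes: 28 × 60 = 1680
Seconds: 34
Total = 21600 + 1680 + 34 = 23314

23314 seconds


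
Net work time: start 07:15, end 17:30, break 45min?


Total time = (17×60+30) - (7×60+15)
= 1050 - 435 = 615 min
Minus break: 615 - 45 = 570 min
= 9h 30m

9h 30m (570 minutes)


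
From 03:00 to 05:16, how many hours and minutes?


End time in minutes: 5×60 + 16 = 316
Start time in minutes: 3×60 + 0 = 180
Difference = 316 - 180 = 136 minutes
= 2 hours 16 minutes

2h 16m


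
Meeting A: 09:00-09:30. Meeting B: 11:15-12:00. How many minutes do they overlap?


0 minutes

Meeting A: 540-570 (in minutes from midnight)
Meeting B: 675-720
Overlap start = max(540, 675) = 675
Overlap end = min(570, 720) = 570
Overlap = max(0, 570 - 675) = 0 min


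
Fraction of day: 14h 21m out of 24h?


Total minutes: 14×60 + 21 = 861
Day = 24×60 = 1440 minutes
Fraction = 861/1440 ≈ 0.5979
As a percentage: 861/1440 × 100 ≈ 59.79%

0.5979 (59.79%)


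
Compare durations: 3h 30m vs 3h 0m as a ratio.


7:6 (1.17)

Duration 1: 210 minutes
Duration 2: 180 minutes
Ratio = 210:180
GCD = 30
Simplified = 7:6
As a decimal: 7/6 ≈ 1.17


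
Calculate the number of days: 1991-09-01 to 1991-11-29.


89 days

From September 1, 1991 to November 29, 1991
Rest of September 1991: 30 - 1 = 29
Full months: October 31
Days into November 1991: 29
Total = 29 + 31 + 29 = 89 days


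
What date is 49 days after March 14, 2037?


Start: March 14, 2037
Add 49 days
March 14 → April 1: 31 - 14 + 1 = 18 days (49 - 18 = 31 left)
April 1 → May 1: 30 - 1 + 1 = 30 days (31 - 30 = 1 left)
May 1 + 1 = May 2, 2037

May 2, 2037


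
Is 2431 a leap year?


Rules: divisible by 4 AND (not by 100 OR by 400)
2431 ÷ 4 = 607 remainder 3 → not divisible by 4
Not divisible by 4 → not a leap year

No


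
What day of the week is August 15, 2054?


Zeller's congruence:
q=15, m=8, k=54, j=20
h = (15 + ⌊13×9/5⌋ + 54 + ⌊54/4⌋ + ⌊20/4⌋ - 2×20) mod 7
= (15 + 23 + 54 + 13 + 5 - 40) mod 7
= 70 mod 7 = 0
h=0 → Saturday

Saturday


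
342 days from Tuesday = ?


Monday

Start: Tuesday (index 1)
(1 + 342) mod 7
= 343 mod 7
= 0
Index 0 → Monday


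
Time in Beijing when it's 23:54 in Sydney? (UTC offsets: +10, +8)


Time difference = UTC+8 - UTC+10 = -2 hours
New hour = (23 -2) mod 24
= 21 mod 24 = 21
Minutes unchanged → 21:54

21:54


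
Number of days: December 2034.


Month: December (month 12)
December has 31 days

31 days


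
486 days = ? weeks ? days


69 weeks 3 days

Weeks: 486 ÷ 7 = 69 remainder 3


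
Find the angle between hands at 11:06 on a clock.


Hour hand = 11×30 + 6×0.5 = 333.0°
Minute hand = 6×6 = 36°
Difference = |333.0 - 36| = 297.0°
Since > 180°: 360 - 297.0 = 63.0°

63.0°


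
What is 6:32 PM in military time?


18:32

Input: 6:32 PM
PM: 6 + 12 = 18


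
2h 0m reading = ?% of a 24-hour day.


Time: 120 minutes
Day: 1440 minutes
Percentage = (120/1440) × 100 ≈ 8.3%

8.3%


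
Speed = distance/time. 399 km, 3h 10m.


126.0 km/h

Distance: 399 km
Time: 3h 10m = 190 min = 190/60 = 19/6 hours
Speed = 399 ÷ (19/6) = 399 × 6 / 19 = 2394/19 = 126.0 km/h


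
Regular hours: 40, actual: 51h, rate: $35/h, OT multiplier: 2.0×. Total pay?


$2170.00

Regular: 40h × $35 = $1400.00
Overtime: 51 - 40 = 11h
OT pay: 11h × $35 × 2.0 = $770.00
Total = $1400.00 + $770.00 = $2170.00


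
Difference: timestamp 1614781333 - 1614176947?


604386 seconds (167.9 hours / 7.00 days)

Difference = 1614781333 - 1614176947 = 604386 seconds
In hours: 604386 / 3600 ≈ 167.9
In days: 604386 / 86400 ≈ 7.00


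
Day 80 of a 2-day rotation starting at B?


Shifts: A, B
Start: B (index 1)
Day 80: (1 + 80 - 1) mod 2
= 80 mod 2
= 0
Index 0 → shift A

Shift A


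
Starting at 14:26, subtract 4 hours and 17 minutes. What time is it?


Start: 866 minutes from midnight
Subtract: 257 minutes
Remaining: 866 - 257 = 609
Hours: 10, Minutes: 9

10:09


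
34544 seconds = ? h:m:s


Hours: 34544 ÷ 3600 = 9 remainder 2144
Minutes: 2144 ÷ 60 = 35 remainder 44
Seconds: 44

9h 35m 44s


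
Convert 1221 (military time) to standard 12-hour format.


Hour: 12
12 → 12 PM (noon)

12:21 PM


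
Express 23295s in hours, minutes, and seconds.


Hours: 23295 ÷ 3600 = 6 remainder 1695
Minutes: 1695 ÷ 60 = 28 remainder 15
Seconds: 15

6h 28m 15s


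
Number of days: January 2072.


Month: January (month 1)
January has 31 days

31 days


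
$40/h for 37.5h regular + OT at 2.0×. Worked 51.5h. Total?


Regular: 37.5h × $40 = $1500.00
Overtime: 51.5 - 37.5 = 14.0h
OT pay: 14.0h × $40 × 2.0 = $1120.00
Total = $1500.00 + $1120.00 = $2620.00

$2620.00
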